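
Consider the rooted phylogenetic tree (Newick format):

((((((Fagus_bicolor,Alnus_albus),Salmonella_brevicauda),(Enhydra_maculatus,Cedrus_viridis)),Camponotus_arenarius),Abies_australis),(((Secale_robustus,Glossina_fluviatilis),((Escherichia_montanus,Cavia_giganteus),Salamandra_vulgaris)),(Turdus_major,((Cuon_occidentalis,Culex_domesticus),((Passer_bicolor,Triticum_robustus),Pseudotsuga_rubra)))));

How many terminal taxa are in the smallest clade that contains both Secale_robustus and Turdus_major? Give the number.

The MRCA of Secale_robustus and Turdus_major is the node subtending (((Secale_robustus,Glossina_fluviatilis),((Escherichia_montanus,Cavia_giganteus),Salamandra_vulgaris)),(Turdus_major,((Cuon_occidentalis,Culex_domesticus),((Passer_bicolor,Triticum_robustus),Pseudotsuga_rubra)))).
That clade contains 11 terminal taxa: Cavia_giganteus, Culex_domesticus, Cuon_occidentalis, Escherichia_montanus, Glossina_fluviatilis, Passer_bicolor, Pseudotsuga_rubra, Salamandra_vulgaris, Secale_robustus, Triticum_robustus, Turdus_major.

11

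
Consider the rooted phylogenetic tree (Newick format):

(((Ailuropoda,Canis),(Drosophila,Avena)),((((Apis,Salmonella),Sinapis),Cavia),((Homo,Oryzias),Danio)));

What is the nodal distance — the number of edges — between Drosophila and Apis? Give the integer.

8

The MRCA of Drosophila and Apis is the root of the tree.
From Drosophila up to that node: 3 branches. From Apis up to the same node: 5 branches. Total: 3 + 5 = 8.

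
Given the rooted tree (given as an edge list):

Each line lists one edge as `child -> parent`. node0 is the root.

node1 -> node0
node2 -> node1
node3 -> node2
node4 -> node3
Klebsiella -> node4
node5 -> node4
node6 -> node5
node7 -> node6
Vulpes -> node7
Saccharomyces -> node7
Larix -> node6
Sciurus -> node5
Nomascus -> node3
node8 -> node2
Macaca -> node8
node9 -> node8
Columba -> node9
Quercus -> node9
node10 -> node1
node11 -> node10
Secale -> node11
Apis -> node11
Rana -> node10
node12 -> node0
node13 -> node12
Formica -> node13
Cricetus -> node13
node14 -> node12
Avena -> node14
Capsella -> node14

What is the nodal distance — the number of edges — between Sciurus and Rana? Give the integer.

7

The MRCA of Sciurus and Rana is the node subtending ((((Klebsiella,(((Vulpes,Saccharomyces),Larix),Sciurus)),Nomascus),(Macaca,(Columba,Quercus))),((Secale,Apis),Rana)).
From Sciurus up to that node: 5 branches. From Rana up to the same node: 2 branches. Total: 5 + 2 = 7.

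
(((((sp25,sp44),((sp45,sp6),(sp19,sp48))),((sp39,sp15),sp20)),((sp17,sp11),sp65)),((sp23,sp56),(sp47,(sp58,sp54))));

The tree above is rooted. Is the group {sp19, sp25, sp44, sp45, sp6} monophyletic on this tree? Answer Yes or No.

The MRCA of the listed taxa subtends ((sp25,sp44),((sp45,sp6),(sp19,sp48))).
That clade also contains sp48, which is not in the proposed group, so the group is not monophyletic.

No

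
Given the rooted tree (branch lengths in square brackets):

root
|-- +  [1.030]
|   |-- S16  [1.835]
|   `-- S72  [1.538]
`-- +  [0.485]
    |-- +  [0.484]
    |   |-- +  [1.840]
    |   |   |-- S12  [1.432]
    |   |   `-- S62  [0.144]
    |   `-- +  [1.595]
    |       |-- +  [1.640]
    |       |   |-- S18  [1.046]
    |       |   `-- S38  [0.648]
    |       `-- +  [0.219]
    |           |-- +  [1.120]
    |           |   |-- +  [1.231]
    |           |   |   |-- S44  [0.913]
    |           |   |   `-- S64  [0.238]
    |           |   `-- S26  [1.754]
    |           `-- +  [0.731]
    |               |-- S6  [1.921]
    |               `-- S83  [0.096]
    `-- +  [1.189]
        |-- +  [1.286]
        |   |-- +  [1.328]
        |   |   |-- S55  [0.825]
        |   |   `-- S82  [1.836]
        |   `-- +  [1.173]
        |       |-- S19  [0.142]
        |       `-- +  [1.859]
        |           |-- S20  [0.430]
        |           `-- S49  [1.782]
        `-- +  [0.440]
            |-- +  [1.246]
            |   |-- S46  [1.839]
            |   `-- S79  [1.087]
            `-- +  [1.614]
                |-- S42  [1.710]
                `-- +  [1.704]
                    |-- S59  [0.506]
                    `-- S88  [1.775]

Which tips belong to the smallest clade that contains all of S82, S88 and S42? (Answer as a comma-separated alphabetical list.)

Tracing S82: it sits inside (S55,S82).
Tracing S88: it sits inside (S59,S88).
Tracing S42: it sits inside (S42,(S59,S88)).
The smallest clade enclosing all 3 is (((S55,S82),(S19,(S20,S49))),((S46,S79),(S42,(S59,S88)))); the answer is its 10 terminal taxa in alphabetical order.

S19, S20, S42, S46, S49, S55, S59, S79, S82, S88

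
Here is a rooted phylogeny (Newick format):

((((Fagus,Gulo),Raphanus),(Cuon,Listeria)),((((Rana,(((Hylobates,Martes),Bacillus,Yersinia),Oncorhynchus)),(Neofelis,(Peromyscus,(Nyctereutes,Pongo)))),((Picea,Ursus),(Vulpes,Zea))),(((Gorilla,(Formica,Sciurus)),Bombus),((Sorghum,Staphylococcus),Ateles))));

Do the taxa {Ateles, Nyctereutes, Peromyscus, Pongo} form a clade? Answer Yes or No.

The MRCA of the listed taxa subtends ((((Rana,(((Hylobates,Martes),Bacillus,Yersinia),Oncorhynchus)),(Neofelis,(Peromyscus,(Nyctereutes,Pongo)))),((Picea,Ursus),(Vulpes,Zea))),(((Gorilla,(Formica,Sciurus)),Bombus),((Sorghum,Staphylococcus),Ateles))).
That clade also contains Bacillus, Bombus, Formica, Gorilla, Hylobates, Martes, Neofelis, Oncorhynchus, Picea, Rana, Sciurus, Sorghum, Staphylococcus, Ursus, Vulpes, Yersinia, Zea, which are not in the proposed group, so the group is not monophyletic.

No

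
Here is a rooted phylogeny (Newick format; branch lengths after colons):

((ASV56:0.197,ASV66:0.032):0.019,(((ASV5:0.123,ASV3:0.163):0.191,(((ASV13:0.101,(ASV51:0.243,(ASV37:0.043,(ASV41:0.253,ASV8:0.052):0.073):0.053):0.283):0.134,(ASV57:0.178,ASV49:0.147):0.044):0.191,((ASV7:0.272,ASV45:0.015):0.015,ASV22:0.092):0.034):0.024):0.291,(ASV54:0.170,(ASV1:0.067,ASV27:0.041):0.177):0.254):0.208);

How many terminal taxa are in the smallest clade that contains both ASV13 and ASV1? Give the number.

The MRCA of ASV13 and ASV1 is the node subtending (((ASV5,ASV3),(((ASV13,(ASV51,(ASV37,(ASV41,ASV8)))),(ASV57,ASV49)),((ASV7,ASV45),ASV22))),(ASV54,(ASV1,ASV27))).
That clade contains 15 terminal taxa: ASV1, ASV13, ASV22, ASV27, ASV3, ASV37, ASV41, ASV45, ASV49, ASV5, ASV51, ASV54, ASV57, ASV7, ASV8.

15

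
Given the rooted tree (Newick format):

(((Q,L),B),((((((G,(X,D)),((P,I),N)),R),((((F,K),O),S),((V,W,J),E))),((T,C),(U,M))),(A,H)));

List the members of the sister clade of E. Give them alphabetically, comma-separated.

J, V, W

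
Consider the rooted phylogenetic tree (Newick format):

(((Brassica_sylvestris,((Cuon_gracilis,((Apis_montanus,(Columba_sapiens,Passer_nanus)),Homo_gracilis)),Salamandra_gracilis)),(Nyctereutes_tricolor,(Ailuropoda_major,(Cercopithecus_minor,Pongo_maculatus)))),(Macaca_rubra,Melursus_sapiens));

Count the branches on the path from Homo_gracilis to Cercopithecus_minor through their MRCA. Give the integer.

9

The MRCA of Homo_gracilis and Cercopithecus_minor is the node subtending ((Brassica_sylvestris,((Cuon_gracilis,((Apis_montanus,(Columba_sapiens,Passer_nanus)),Homo_gracilis)),Salamandra_gracilis)),(Nyctereutes_tricolor,(Ailuropoda_major,(Cercopithecus_minor,Pongo_maculatus)))).
From Homo_gracilis up to that node: 5 branches. From Cercopithecus_minor up to the same node: 4 branches. Total: 5 + 4 = 9.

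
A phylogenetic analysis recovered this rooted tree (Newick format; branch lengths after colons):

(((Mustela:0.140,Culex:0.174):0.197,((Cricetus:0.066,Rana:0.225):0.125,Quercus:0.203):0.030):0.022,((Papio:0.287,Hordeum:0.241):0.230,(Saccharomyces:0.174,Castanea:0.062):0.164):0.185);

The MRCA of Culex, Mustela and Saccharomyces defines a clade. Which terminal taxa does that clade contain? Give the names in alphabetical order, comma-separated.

Tracing Culex: it sits inside (Mustela,Culex).
Tracing Mustela: it sits inside (Mustela,Culex).
Tracing Saccharomyces: it sits inside (Saccharomyces,Castanea).
The smallest clade enclosing all 3 is the whole tree (their MRCA is the root), so the answer is all 9 tips in alphabetical order.

Castanea, Cricetus, Culex, Hordeum, Mustela, Papio, Quercus, Rana, Saccharomyces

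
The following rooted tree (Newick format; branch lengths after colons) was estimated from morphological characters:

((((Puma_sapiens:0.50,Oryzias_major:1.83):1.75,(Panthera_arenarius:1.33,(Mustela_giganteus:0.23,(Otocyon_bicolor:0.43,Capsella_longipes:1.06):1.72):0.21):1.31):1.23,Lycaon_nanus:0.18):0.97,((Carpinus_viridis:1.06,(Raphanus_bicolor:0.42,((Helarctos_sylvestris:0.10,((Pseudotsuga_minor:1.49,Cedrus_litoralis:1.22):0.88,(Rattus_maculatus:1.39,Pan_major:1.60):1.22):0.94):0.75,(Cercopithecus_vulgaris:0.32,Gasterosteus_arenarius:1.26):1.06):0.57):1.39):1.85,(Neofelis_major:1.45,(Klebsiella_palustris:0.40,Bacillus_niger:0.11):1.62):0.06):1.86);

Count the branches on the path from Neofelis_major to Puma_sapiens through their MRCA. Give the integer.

The MRCA of Neofelis_major and Puma_sapiens is the root of the tree.
From Neofelis_major up to that node: 3 branches. From Puma_sapiens up to the same node: 4 branches. Total: 3 + 4 = 7.

7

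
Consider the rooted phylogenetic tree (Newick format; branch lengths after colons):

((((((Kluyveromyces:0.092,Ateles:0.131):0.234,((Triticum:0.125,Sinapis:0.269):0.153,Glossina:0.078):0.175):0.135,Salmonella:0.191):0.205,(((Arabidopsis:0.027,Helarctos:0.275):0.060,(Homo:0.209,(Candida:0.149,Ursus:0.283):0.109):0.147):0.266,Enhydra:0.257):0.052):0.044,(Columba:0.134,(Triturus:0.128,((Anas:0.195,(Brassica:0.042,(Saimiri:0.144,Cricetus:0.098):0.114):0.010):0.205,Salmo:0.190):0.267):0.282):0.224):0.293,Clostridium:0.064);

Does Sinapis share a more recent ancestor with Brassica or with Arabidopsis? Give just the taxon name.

Arabidopsis

The MRCA of Sinapis and Arabidopsis subtends ((((Kluyveromyces,Ateles),((Triticum,Sinapis),Glossina)),Salmonella),(((Arabidopsis,Helarctos),(Homo,(Candida,Ursus))),Enhydra)) (12 taxa).
The MRCA of Sinapis and Brassica subtends (((((Kluyveromyces,Ateles),((Triticum,Sinapis),Glossina)),Salmonella),(((Arabidopsis,Helarctos),(Homo,(Candida,Ursus))),Enhydra)),(Columba,(Triturus,((Anas,(Brassica,(Saimiri,Cricetus))),Salmo)))) (19 taxa).
The first is nested inside the second, so Sinapis shares a more recent common ancestor with Arabidopsis.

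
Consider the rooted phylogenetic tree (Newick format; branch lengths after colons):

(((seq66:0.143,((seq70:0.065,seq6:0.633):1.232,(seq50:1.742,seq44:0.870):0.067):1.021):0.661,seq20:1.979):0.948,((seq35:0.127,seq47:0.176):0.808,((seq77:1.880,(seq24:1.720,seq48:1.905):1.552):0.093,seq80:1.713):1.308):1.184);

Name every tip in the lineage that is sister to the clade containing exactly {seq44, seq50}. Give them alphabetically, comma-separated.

seq6, seq70

The clade containing exactly {seq44, seq50} attaches to the tree at the node subtending ((seq70,seq6),(seq50,seq44)).
The other lineage descending from that same node — the sister group — is (seq70,seq6); its 2 tips in alphabetical order are the answer.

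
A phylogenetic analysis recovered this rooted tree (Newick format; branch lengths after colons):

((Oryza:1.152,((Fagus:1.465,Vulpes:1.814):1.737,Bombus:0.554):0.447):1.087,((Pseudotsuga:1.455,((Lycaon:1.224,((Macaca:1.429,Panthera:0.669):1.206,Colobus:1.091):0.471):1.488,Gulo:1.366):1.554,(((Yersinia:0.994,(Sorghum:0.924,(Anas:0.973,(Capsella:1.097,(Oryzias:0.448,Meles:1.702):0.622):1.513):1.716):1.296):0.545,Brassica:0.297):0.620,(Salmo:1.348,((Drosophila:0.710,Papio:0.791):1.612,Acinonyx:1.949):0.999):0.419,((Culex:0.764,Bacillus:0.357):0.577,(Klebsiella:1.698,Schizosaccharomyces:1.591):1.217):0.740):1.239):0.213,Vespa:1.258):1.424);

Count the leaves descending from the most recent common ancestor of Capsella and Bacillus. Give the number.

15

The MRCA of Capsella and Bacillus is the node subtending (((Yersinia,(Sorghum,(Anas,(Capsella,(Oryzias,Meles))))),Brassica),(Salmo,((Drosophila,Papio),Acinonyx)),((Culex,Bacillus),(Klebsiella,Schizosaccharomyces))).
That clade contains 15 terminal taxa: Acinonyx, Anas, Bacillus, Brassica, Capsella, Culex, Drosophila, Klebsiella, Meles, Oryzias, Papio, Salmo, Schizosaccharomyces, Sorghum, Yersinia.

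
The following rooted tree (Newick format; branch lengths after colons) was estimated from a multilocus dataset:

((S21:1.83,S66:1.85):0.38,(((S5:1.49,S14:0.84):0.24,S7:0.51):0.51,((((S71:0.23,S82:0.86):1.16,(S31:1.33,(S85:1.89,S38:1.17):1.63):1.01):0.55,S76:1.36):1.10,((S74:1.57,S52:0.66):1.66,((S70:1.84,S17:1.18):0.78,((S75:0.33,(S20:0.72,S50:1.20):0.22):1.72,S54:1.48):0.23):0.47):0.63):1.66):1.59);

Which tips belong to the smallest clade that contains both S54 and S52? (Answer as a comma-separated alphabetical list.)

S17, S20, S50, S52, S54, S70, S74, S75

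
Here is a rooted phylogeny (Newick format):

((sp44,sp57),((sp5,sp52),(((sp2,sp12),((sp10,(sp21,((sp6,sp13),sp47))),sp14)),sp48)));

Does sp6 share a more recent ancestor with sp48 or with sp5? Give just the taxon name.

The MRCA of sp6 and sp48 subtends (((sp2,sp12),((sp10,(sp21,((sp6,sp13),sp47))),sp14)),sp48) (9 taxa).
The MRCA of sp6 and sp5 subtends ((sp5,sp52),(((sp2,sp12),((sp10,(sp21,((sp6,sp13),sp47))),sp14)),sp48)) (11 taxa).
The first is nested inside the second, so sp6 shares a more recent common ancestor with sp48.

sp48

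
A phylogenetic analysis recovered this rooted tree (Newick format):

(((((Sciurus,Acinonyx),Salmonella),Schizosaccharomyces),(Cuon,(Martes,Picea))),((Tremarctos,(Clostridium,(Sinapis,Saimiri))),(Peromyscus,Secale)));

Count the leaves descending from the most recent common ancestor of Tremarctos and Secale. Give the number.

6

The MRCA of Tremarctos and Secale is the node subtending ((Tremarctos,(Clostridium,(Sinapis,Saimiri))),(Peromyscus,Secale)).
That clade contains 6 terminal taxa: Clostridium, Peromyscus, Saimiri, Secale, Sinapis, Tremarctos.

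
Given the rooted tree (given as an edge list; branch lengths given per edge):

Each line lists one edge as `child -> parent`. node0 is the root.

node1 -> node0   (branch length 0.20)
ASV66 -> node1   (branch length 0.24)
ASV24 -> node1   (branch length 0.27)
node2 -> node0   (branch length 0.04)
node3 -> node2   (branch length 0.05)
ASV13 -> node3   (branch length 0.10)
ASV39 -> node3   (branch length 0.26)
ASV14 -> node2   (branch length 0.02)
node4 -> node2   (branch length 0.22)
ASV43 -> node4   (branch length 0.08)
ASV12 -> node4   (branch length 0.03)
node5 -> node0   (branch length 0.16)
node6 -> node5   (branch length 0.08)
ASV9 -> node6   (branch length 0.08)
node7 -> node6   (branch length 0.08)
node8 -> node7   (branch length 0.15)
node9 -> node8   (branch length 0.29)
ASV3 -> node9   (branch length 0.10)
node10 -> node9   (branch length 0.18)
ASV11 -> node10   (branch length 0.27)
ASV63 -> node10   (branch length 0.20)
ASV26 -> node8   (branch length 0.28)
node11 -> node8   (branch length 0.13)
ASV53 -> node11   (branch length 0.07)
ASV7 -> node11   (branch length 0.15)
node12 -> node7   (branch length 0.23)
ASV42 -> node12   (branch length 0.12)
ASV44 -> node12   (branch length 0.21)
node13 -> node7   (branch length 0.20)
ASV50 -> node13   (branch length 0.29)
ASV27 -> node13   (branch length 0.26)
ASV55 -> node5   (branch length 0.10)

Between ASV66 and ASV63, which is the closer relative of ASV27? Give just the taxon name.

The MRCA of ASV27 and ASV63 subtends (((ASV3,(ASV11,ASV63)),ASV26,(ASV53,ASV7)),(ASV42,ASV44),(ASV50,ASV27)) (10 taxa).
The MRCA of ASV27 and ASV66 is the root, subtending the entire tree (19 taxa).
The first is nested inside the second, so ASV27 shares a more recent common ancestor with ASV63.

ASV63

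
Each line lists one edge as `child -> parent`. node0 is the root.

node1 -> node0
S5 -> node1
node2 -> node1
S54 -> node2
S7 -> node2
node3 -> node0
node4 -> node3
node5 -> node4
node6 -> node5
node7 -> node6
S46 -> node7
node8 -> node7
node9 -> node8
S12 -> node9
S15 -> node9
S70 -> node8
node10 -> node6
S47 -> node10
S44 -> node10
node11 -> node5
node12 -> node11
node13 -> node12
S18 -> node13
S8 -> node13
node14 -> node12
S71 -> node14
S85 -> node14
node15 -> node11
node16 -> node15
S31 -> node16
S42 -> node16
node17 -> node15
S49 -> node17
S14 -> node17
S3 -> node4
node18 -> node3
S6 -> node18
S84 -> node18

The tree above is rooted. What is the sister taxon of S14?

S14 attaches to the tree at the node subtending (S49,S14).
The other lineage descending from that same node — the sister group — is the single tip S49.

S49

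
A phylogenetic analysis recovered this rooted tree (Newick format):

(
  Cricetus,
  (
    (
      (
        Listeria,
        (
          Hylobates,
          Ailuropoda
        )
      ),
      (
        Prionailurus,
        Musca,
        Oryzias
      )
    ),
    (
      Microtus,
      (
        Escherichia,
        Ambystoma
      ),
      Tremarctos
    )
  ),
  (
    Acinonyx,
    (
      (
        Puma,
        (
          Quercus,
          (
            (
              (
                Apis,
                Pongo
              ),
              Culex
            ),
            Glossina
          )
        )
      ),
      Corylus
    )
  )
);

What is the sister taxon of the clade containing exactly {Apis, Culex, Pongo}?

Glossina

The clade containing exactly {Apis, Culex, Pongo} attaches to the tree at the node subtending (((Apis,Pongo),Culex),Glossina).
The other lineage descending from that same node — the sister group — is the single tip Glossina.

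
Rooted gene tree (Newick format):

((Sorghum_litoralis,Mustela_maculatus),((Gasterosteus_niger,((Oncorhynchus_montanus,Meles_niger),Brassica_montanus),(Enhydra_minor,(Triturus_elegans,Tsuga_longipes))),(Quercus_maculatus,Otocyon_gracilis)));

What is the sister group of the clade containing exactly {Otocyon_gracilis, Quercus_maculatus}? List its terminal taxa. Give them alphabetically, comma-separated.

The clade containing exactly {Otocyon_gracilis, Quercus_maculatus} attaches to the tree at the node subtending ((Gasterosteus_niger,((Oncorhynchus_montanus,Meles_niger),Brassica_montanus),(Enhydra_minor,(Triturus_elegans,Tsuga_longipes))),(Quercus_maculatus,Otocyon_gracilis)).
The other lineage descending from that same node — the sister group — is (Gasterosteus_niger,((Oncorhynchus_montanus,Meles_niger),Brassica_montanus),(Enhydra_minor,(Triturus_elegans,Tsuga_longipes))); its 7 tips in alphabetical order are the answer.

Brassica_montanus, Enhydra_minor, Gasterosteus_niger, Meles_niger, Oncorhynchus_montanus, Triturus_elegans, Tsuga_longipes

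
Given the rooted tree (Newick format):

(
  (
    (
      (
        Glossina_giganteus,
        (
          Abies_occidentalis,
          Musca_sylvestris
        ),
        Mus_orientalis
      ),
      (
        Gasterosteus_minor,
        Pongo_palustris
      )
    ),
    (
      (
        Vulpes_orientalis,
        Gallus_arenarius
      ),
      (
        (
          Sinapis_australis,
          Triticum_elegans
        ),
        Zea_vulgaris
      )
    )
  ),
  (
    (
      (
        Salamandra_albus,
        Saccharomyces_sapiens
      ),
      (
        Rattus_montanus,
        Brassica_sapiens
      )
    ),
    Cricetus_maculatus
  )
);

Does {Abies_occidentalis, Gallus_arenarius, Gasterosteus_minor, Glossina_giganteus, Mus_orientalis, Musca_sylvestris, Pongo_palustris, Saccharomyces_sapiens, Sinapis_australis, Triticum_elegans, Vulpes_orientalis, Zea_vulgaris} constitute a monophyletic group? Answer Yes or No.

No

The MRCA of the listed taxa is the root, so the smallest clade containing them is the whole tree.
That clade also contains Brassica_sapiens, Cricetus_maculatus, Rattus_montanus, Salamandra_albus, which are not in the proposed group, so the group is not monophyletic.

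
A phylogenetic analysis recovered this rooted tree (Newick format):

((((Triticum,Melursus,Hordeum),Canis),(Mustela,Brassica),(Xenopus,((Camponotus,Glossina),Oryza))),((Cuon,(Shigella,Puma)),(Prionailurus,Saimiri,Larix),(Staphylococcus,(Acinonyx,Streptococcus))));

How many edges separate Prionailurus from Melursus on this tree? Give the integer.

7

The MRCA of Prionailurus and Melursus is the root of the tree.
From Prionailurus up to that node: 3 branches. From Melursus up to the same node: 4 branches. Total: 3 + 4 = 7.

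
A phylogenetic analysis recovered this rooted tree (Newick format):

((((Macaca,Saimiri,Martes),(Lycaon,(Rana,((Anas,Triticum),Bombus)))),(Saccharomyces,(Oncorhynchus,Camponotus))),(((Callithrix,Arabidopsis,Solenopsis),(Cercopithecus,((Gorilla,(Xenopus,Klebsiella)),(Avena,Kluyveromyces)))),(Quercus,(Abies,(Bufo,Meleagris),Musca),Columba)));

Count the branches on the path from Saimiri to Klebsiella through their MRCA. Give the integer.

11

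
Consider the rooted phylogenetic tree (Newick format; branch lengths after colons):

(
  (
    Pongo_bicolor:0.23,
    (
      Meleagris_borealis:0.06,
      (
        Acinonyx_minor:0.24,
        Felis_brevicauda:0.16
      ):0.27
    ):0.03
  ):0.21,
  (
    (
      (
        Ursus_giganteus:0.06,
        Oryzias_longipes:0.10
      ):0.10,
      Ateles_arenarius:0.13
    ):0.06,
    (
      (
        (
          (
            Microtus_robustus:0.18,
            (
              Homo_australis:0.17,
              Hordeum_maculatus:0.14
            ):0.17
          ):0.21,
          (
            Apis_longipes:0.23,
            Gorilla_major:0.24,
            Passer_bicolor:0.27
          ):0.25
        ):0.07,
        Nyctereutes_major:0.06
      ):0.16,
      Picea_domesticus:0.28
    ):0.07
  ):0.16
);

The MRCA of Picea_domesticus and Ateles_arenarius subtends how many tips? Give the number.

The MRCA of Picea_domesticus and Ateles_arenarius is the node subtending (((Ursus_giganteus,Oryzias_longipes),Ateles_arenarius),((((Microtus_robustus,(Homo_australis,Hordeum_maculatus)),(Apis_longipes,Gorilla_major,Passer_bicolor)),Nyctereutes_major),Picea_domesticus)).
That clade contains 11 terminal taxa: Apis_longipes, Ateles_arenarius, Gorilla_major, Homo_australis, Hordeum_maculatus, Microtus_robustus, Nyctereutes_major, Oryzias_longipes, Passer_bicolor, Picea_domesticus, Ursus_giganteus.

11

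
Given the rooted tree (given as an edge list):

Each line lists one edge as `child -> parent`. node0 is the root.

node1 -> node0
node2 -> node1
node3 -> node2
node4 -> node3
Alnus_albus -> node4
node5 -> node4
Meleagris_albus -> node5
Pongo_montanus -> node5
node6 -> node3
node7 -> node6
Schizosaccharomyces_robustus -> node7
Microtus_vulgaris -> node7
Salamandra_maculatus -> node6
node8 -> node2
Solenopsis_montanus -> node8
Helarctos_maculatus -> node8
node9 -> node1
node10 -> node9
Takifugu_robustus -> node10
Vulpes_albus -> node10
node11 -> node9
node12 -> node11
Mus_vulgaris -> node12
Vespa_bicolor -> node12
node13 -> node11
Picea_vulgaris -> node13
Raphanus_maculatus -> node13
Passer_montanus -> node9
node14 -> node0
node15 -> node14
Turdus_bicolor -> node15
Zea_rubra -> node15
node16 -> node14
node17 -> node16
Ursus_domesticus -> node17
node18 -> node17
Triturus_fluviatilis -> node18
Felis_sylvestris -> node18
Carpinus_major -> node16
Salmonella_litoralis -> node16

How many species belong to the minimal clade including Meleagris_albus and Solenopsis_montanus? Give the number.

The MRCA of Meleagris_albus and Solenopsis_montanus is the node subtending (((Alnus_albus,(Meleagris_albus,Pongo_montanus)),((Schizosaccharomyces_robustus,Microtus_vulgaris),Salamandra_maculatus)),(Solenopsis_montanus,Helarctos_maculatus)).
That clade contains 8 terminal taxa: Alnus_albus, Helarctos_maculatus, Meleagris_albus, Microtus_vulgaris, Pongo_montanus, Salamandra_maculatus, Schizosaccharomyces_robustus, Solenopsis_montanus.

8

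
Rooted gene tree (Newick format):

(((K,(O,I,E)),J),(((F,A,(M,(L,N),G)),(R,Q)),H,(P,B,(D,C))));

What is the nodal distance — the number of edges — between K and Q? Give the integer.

The MRCA of K and Q is the root of the tree.
From K up to that node: 3 branches. From Q up to the same node: 4 branches. Total: 3 + 4 = 7.

7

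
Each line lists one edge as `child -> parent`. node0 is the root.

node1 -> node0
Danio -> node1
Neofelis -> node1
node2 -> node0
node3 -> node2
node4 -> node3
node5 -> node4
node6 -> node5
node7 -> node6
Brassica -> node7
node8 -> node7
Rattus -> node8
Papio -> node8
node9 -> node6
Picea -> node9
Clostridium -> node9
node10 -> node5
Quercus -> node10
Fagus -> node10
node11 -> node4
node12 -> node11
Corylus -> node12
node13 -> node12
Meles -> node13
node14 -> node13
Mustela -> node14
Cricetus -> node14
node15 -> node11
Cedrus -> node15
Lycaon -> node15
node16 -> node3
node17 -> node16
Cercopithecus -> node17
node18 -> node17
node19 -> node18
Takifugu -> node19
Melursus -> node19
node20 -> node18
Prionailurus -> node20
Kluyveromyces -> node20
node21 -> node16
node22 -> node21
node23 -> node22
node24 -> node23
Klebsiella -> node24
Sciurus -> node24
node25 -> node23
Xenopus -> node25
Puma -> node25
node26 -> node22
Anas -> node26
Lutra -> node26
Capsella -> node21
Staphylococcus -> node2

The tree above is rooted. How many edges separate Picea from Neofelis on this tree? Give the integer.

9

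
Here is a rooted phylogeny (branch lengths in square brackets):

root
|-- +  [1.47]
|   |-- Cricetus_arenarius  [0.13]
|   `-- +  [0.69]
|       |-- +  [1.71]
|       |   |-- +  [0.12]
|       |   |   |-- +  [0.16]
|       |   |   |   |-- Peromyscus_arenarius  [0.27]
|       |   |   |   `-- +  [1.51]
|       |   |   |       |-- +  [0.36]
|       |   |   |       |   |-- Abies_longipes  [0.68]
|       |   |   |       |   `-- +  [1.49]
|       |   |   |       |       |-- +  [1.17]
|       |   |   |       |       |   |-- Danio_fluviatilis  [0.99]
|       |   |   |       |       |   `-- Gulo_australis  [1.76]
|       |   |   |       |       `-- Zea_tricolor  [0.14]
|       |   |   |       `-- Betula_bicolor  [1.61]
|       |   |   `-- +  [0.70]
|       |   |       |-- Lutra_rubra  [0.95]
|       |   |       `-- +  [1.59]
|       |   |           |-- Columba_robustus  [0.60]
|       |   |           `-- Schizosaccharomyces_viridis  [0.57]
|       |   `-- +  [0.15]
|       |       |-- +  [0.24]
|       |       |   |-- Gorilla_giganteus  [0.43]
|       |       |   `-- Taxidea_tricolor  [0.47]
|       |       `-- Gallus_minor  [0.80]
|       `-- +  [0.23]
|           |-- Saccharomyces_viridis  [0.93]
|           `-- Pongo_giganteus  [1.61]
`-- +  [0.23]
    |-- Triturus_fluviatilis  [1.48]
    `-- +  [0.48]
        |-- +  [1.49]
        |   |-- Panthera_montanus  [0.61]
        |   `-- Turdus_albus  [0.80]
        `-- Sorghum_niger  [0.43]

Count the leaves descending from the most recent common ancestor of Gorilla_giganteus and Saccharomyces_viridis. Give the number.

14

The MRCA of Gorilla_giganteus and Saccharomyces_viridis is the node subtending ((((Peromyscus_arenarius,((Abies_longipes,((Danio_fluviatilis,Gulo_australis),Zea_tricolor)),Betula_bicolor)),(Lutra_rubra,(Columba_robustus,Schizosaccharomyces_viridis))),((Gorilla_giganteus,Taxidea_tricolor),Gallus_minor)),(Saccharomyces_viridis,Pongo_giganteus)).
That clade contains 14 terminal taxa: Abies_longipes, Betula_bicolor, Columba_robustus, Danio_fluviatilis, Gallus_minor, Gorilla_giganteus, Gulo_australis, Lutra_rubra, Peromyscus_arenarius, Pongo_giganteus, Saccharomyces_viridis, Schizosaccharomyces_viridis, Taxidea_tricolor, Zea_tricolor.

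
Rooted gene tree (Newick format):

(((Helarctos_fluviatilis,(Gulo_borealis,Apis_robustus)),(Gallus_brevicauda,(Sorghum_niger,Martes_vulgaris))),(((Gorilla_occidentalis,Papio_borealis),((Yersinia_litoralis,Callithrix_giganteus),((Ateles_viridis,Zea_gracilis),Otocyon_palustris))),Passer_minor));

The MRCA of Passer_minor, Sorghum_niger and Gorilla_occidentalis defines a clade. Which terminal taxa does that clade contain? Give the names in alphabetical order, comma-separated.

Apis_robustus, Ateles_viridis, Callithrix_giganteus, Gallus_brevicauda, Gorilla_occidentalis, Gulo_borealis, Helarctos_fluviatilis, Martes_vulgaris, Otocyon_palustris, Papio_borealis, Passer_minor, Sorghum_niger, Yersinia_litoralis, Zea_gracilis

Tracing Passer_minor: it sits inside (((Gorilla_occidentalis,Papio_borealis),((Yersinia_litoralis,Callithrix_giganteus),((Ateles_viridis,Zea_gracilis),Otocyon_palustris))),Passer_minor).
Tracing Sorghum_niger: it sits inside (Sorghum_niger,Martes_vulgaris).
Tracing Gorilla_occidentalis: it sits inside (Gorilla_occidentalis,Papio_borealis).
The smallest clade enclosing all 3 is the whole tree (their MRCA is the root), so the answer is all 14 tips in alphabetical order.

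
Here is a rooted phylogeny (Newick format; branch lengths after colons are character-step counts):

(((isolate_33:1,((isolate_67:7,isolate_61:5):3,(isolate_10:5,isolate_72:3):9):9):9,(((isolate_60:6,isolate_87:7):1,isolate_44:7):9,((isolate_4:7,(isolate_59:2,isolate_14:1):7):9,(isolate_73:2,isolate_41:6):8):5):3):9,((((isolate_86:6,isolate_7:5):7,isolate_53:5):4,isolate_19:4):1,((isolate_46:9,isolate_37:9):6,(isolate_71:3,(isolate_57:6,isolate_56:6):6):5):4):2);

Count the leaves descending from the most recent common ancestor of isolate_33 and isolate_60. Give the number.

The MRCA of isolate_33 and isolate_60 is the node subtending ((isolate_33,((isolate_67,isolate_61),(isolate_10,isolate_72))),(((isolate_60,isolate_87),isolate_44),((isolate_4,(isolate_59,isolate_14)),(isolate_73,isolate_41)))).
That clade contains 13 terminal taxa: isolate_10, isolate_14, isolate_33, isolate_4, isolate_41, isolate_44, isolate_59, isolate_60, isolate_61, isolate_67, isolate_72, isolate_73, isolate_87.

13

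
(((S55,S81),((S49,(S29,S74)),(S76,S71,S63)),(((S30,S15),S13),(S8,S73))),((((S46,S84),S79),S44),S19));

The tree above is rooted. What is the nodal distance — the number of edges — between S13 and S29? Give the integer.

The MRCA of S13 and S29 is the node subtending ((S55,S81),((S49,(S29,S74)),(S76,S71,S63)),(((S30,S15),S13),(S8,S73))).
From S13 up to that node: 3 branches. From S29 up to the same node: 4 branches. Total: 3 + 4 = 7.

7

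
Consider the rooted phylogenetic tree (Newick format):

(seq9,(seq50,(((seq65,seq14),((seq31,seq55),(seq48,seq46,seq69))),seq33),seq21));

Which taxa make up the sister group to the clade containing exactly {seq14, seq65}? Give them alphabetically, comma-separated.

seq31, seq46, seq48, seq55, seq69

The clade containing exactly {seq14, seq65} attaches to the tree at the node subtending ((seq65,seq14),((seq31,seq55),(seq48,seq46,seq69))).
The other lineage descending from that same node — the sister group — is ((seq31,seq55),(seq48,seq46,seq69)); its 5 tips in alphabetical order are the answer.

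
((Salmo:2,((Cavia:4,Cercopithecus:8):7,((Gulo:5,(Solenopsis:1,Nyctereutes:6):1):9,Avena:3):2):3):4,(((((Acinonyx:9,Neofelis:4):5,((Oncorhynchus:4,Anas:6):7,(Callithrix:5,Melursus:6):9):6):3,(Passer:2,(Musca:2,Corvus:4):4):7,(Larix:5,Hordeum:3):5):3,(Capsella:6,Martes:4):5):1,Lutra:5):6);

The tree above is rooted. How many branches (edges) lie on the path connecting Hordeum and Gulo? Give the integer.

The MRCA of Hordeum and Gulo is the root of the tree.
From Hordeum up to that node: 5 branches. From Gulo up to the same node: 5 branches. Total: 5 + 5 = 10.

10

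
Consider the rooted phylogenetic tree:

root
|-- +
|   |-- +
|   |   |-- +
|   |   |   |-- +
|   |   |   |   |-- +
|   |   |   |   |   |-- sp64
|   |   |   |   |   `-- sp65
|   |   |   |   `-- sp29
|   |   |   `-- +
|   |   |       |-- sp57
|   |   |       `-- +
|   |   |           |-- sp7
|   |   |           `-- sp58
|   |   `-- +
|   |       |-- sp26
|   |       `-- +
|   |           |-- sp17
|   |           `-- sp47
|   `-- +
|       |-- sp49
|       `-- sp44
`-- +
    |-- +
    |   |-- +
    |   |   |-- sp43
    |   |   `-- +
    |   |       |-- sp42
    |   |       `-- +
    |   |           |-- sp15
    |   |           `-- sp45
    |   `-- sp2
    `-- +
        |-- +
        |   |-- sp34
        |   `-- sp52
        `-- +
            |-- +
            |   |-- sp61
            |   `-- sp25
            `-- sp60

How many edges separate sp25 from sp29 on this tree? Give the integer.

10

The MRCA of sp25 and sp29 is the root of the tree.
From sp25 up to that node: 5 branches. From sp29 up to the same node: 5 branches. Total: 5 + 5 = 10.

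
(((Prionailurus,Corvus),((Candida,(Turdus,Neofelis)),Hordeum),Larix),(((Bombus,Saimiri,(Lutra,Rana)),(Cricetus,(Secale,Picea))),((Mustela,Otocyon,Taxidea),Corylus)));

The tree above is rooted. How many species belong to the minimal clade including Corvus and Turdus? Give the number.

7

The MRCA of Corvus and Turdus is the node subtending ((Prionailurus,Corvus),((Candida,(Turdus,Neofelis)),Hordeum),Larix).
That clade contains 7 terminal taxa: Candida, Corvus, Hordeum, Larix, Neofelis, Prionailurus, Turdus.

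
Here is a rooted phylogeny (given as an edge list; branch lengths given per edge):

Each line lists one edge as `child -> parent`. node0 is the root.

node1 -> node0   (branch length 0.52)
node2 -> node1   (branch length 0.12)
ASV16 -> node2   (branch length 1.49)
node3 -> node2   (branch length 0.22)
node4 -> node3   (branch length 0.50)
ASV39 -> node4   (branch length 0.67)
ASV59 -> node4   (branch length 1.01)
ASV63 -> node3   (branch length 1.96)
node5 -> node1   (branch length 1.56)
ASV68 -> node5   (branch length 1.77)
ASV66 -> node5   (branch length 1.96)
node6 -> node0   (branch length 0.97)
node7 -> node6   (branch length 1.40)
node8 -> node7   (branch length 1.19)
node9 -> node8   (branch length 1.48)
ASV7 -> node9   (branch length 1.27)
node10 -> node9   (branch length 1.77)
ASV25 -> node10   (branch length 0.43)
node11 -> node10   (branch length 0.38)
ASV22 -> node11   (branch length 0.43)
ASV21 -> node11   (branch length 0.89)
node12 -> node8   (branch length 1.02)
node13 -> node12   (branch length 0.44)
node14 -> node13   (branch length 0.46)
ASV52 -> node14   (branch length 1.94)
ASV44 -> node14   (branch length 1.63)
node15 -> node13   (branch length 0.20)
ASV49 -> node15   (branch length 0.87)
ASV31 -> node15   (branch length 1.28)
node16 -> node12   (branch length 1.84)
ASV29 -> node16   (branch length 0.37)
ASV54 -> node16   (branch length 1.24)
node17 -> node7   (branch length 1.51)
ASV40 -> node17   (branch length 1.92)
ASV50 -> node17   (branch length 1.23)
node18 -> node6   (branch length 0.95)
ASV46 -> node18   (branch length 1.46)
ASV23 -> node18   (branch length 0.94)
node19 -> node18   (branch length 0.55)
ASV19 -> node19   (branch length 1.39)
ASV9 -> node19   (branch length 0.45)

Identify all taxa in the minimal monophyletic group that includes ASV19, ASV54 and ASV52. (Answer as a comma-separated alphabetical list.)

Tracing ASV19: it sits inside (ASV19,ASV9).
Tracing ASV54: it sits inside (ASV29,ASV54).
Tracing ASV52: it sits inside (ASV52,ASV44).
The smallest clade enclosing all 3 is ((((ASV7,(ASV25,(ASV22,ASV21))),(((ASV52,ASV44),(ASV49,ASV31)),(ASV29,ASV54))),(ASV40,ASV50)),(ASV46,ASV23,(ASV19,ASV9))); the answer is its 16 terminal taxa in alphabetical order.

ASV19, ASV21, ASV22, ASV23, ASV25, ASV29, ASV31, ASV40, ASV44, ASV46, ASV49, ASV50, ASV52, ASV54, ASV7, ASV9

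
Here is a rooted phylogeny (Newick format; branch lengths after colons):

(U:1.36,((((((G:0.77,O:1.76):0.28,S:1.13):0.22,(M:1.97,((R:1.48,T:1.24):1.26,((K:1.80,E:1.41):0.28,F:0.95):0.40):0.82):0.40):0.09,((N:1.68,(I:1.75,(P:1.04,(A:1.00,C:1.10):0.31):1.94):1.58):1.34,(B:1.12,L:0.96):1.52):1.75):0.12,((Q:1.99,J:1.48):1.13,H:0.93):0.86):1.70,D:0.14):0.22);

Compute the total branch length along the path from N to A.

6.51

The path runs N → … → MRCA → … → A; the MRCA is the node subtending (N,(I,(P,(A,C)))).
Branch lengths along that path: 1.68 + 1.58 + 1.94 + 0.31 + 1.00 = 6.51.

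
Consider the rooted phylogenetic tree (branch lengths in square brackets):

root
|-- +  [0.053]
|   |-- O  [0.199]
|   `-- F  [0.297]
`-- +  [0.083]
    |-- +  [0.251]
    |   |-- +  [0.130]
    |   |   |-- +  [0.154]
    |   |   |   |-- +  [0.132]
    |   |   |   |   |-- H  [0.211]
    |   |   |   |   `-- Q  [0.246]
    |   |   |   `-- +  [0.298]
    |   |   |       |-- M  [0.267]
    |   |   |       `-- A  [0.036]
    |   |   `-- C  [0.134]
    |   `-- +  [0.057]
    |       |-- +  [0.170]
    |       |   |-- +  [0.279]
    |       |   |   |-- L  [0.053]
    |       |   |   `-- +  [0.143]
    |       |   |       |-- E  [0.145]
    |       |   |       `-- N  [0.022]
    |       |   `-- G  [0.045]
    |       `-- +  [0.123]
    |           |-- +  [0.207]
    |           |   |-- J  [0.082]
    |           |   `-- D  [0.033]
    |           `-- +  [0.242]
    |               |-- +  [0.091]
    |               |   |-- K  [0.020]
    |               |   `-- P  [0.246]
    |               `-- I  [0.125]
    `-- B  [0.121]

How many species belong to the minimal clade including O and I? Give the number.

17

The MRCA of O and I is the root, so the clade is the entire tree.
That clade contains 17 terminal taxa: A, B, C, D, E, F, G, H, I, J, K, L, M, N, O, P, Q.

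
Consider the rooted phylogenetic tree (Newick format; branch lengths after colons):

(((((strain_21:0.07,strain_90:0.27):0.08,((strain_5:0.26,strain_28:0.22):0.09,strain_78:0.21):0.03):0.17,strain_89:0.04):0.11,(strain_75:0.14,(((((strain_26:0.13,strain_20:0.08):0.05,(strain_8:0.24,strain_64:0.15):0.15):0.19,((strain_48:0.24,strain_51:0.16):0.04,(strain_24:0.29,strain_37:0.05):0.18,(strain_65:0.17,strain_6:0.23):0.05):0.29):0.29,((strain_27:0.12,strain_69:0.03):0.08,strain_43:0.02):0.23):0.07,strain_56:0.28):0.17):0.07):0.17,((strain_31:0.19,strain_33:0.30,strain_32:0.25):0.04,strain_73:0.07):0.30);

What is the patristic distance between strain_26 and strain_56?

1.01

The path runs strain_26 → … → MRCA → … → strain_56; the MRCA is the node subtending (((((strain_26,strain_20),(strain_8,strain_64)),((strain_48,strain_51),(strain_24,strain_37),(strain_65,strain_6))),((strain_27,strain_69),strain_43)),strain_56).
Branch lengths along that path: 0.13 + 0.05 + 0.19 + 0.29 + 0.07 + 0.28 = 1.01.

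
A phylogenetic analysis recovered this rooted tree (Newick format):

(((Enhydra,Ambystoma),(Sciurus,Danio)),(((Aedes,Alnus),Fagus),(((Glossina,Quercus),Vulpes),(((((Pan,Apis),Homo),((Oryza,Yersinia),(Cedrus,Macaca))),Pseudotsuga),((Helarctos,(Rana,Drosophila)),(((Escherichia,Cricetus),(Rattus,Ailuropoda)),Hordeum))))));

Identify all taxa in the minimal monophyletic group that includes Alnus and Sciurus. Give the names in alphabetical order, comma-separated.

Aedes, Ailuropoda, Alnus, Ambystoma, Apis, Cedrus, Cricetus, Danio, Drosophila, Enhydra, Escherichia, Fagus, Glossina, Helarctos, Homo, Hordeum, Macaca, Oryza, Pan, Pseudotsuga, Quercus, Rana, Rattus, Sciurus, Vulpes, Yersinia

Tracing Alnus: it sits inside (Aedes,Alnus).
Tracing Sciurus: it sits inside (Sciurus,Danio).
The smallest clade enclosing both is the whole tree (their MRCA is the root), so the answer is all 26 tips in alphabetical order.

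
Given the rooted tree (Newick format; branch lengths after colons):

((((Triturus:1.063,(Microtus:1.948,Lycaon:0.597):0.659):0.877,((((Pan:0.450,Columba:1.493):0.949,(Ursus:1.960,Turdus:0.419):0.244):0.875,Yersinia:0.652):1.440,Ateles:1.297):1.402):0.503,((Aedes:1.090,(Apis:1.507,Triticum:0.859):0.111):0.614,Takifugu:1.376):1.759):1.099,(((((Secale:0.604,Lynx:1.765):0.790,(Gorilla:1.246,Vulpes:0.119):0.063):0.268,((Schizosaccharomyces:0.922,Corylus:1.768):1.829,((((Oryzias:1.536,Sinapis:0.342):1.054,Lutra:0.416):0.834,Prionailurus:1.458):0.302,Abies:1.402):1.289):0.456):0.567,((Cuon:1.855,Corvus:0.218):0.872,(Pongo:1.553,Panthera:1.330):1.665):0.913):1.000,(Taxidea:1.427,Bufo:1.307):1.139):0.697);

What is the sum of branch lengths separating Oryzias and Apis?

The path runs Oryzias → … → MRCA → … → Apis; the MRCA is the root of the tree.
Branch lengths along that path: 1.536 + 1.054 + 0.834 + 0.302 + 1.289 + 0.456 + 0.567 + 1.000 + 0.697 + 1.099 + 1.759 + 0.614 + 0.111 + 1.507 = 12.825.

12.825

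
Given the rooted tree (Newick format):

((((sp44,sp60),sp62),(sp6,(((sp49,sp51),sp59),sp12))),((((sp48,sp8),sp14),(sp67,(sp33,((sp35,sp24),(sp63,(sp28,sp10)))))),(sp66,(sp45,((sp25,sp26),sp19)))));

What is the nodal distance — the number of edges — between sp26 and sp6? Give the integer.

The MRCA of sp26 and sp6 is the root of the tree.
From sp26 up to that node: 6 branches. From sp6 up to the same node: 3 branches. Total: 6 + 3 = 9.

9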